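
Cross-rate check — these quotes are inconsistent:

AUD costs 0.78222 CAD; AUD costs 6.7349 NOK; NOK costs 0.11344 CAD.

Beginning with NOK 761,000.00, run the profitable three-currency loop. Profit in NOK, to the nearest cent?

Profit: NOK 18,141.26

Profitable loop is NOK → AUD → CAD → NOK:
NOK 761,000.00 ÷ 6.7349 = AUD 112,993.51
AUD 112,993.51 × 0.78222 = CAD 88,385.78
CAD 88,385.78 ÷ 0.11344 = NOK 779,141.26
Profit = NOK 779,141.26 − NOK 761,000.00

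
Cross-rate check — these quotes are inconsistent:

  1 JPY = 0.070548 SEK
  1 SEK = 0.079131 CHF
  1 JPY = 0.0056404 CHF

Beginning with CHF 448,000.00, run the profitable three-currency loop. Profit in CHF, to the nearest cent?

Profitable loop is CHF → SEK → JPY → CHF:
CHF 448,000.00 ÷ 0.079131 = SEK 5,661,498.02
SEK 5,661,498.02 ÷ 0.070548 = JPY 80,250,298
JPY 80,250,298 × 0.0056404 = CHF 452,643.78
Profit = CHF 452,643.78 − CHF 448,000.00

Profit: CHF 4,643.78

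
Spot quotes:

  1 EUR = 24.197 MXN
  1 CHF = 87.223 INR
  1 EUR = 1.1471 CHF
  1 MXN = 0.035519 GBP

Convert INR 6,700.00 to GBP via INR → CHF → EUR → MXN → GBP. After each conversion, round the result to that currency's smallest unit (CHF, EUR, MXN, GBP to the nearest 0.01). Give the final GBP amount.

INR 6,700.00 ÷ 87.223 = CHF 76.81
CHF 76.81 ÷ 1.1471 = EUR 66.96
EUR 66.96 × 24.197 = MXN 1,620.23
MXN 1,620.23 × 0.035519 = GBP 57.55

GBP 57.55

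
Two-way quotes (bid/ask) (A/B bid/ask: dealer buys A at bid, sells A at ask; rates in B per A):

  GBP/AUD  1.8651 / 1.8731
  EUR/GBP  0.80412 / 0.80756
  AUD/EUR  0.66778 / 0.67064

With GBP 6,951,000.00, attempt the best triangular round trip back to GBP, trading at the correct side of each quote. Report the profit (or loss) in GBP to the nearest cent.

Net profit: GBP 10,513.70

Best loop GBP → AUD → EUR → GBP:
GBP 6,951,000.00 × 1.8651 (sell GBP at bid) = AUD 12,964,310.10
AUD 12,964,310.10 × 0.66778 (sell AUD at bid) = EUR 8,657,307.00
EUR 8,657,307.00 × 0.80412 (sell EUR at bid) = GBP 6,961,513.70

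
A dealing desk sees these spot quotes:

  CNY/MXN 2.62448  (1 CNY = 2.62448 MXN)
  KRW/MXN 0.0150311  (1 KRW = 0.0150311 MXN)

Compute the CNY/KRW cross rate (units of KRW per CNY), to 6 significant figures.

1 CNY × 2.62448 = 2.62448 MXN
2.62448 MXN ÷ 0.0150311 = 174.603 KRW

CNY/KRW = 174.603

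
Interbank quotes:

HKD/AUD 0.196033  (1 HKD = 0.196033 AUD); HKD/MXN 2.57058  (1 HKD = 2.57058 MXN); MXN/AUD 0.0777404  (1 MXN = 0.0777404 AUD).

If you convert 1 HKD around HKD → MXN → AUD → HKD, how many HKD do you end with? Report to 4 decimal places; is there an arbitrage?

Around HKD → MXN → AUD → HKD: 1 × 2.57058 × 0.0777404 ÷ 0.196033 = 1.019410
Product > 1; profitable direction is HKD → MXN → AUD → HKD.

1.0194 (arbitrage exists)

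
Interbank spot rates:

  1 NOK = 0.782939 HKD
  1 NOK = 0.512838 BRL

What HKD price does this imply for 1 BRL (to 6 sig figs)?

1 BRL ÷ 0.512838 = 1.94993 NOK
1.94993 NOK × 0.782939 = 1.52668 HKD

BRL/HKD = 1.52668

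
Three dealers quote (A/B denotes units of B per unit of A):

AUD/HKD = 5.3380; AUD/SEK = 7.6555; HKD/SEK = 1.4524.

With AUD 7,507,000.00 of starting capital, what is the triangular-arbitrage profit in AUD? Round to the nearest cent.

Profit: AUD 95,521.64

Profitable loop is AUD → HKD → SEK → AUD:
AUD 7,507,000.00 × 5.3380 = HKD 40,072,366.00
HKD 40,072,366.00 × 1.4524 = SEK 58,201,104.38
SEK 58,201,104.38 ÷ 7.6555 = AUD 7,602,521.64
Profit = AUD 7,602,521.64 − AUD 7,507,000.00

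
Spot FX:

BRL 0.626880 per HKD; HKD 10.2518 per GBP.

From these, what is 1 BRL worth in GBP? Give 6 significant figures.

BRL/GBP = 0.155602

1 BRL ÷ 0.626880 = 1.5952 HKD
1.5952 HKD ÷ 10.2518 = 0.155602 GBP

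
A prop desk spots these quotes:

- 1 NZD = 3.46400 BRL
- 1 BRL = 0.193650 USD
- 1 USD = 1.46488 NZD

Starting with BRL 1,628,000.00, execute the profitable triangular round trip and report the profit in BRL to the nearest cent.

Profitable loop is BRL → NZD → USD → BRL:
BRL 1,628,000.00 ÷ 3.46400 = NZD 469,976.91
NZD 469,976.91 ÷ 1.46488 = USD 320,829.63
USD 320,829.63 ÷ 0.193650 = BRL 1,656,749.95
Profit = BRL 1,656,749.95 − BRL 1,628,000.00

Profit: BRL 28,749.95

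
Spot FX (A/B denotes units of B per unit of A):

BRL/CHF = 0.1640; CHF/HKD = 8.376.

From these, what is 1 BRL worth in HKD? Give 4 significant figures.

BRL/HKD = 1.374

1 BRL × 0.1640 = 0.164 CHF
0.164 CHF × 8.376 = 1.37366 HKD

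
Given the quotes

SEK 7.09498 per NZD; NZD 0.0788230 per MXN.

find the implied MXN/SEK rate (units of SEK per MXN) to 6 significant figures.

1 MXN × 0.0788230 = 0.078823 NZD
0.078823 NZD × 7.09498 = 0.559248 SEK

MXN/SEK = 0.559248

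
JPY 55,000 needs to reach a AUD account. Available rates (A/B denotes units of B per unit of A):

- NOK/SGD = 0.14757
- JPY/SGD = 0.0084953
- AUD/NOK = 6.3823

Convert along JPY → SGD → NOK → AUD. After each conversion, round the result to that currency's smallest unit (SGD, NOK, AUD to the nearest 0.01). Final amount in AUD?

JPY 55,000 × 0.0084953 = SGD 467.24
SGD 467.24 ÷ 0.14757 = NOK 3,166.23
NOK 3,166.23 ÷ 6.3823 = AUD 496.10

AUD 496.10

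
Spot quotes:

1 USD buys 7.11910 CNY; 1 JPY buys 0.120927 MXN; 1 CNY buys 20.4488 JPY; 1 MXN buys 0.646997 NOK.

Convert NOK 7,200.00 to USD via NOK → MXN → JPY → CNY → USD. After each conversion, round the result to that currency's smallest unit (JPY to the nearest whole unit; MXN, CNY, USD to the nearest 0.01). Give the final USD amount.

USD 632.14

NOK 7,200.00 ÷ 0.646997 = MXN 11,128.34
MXN 11,128.34 ÷ 0.120927 = JPY 92,025
JPY 92,025 ÷ 20.4488 = CNY 4,500.26
CNY 4,500.26 ÷ 7.11910 = USD 632.14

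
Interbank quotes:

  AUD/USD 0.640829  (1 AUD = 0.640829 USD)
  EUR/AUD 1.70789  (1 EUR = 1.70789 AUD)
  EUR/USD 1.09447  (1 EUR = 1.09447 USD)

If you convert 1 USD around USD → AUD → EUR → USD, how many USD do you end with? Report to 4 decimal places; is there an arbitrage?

1.0000 (no arbitrage)

Around USD → AUD → EUR → USD: 1 ÷ 0.640829 ÷ 1.70789 × 1.09447 = 1.000004
Product ≈ 1 (deviation 0.000%, within rounding noise).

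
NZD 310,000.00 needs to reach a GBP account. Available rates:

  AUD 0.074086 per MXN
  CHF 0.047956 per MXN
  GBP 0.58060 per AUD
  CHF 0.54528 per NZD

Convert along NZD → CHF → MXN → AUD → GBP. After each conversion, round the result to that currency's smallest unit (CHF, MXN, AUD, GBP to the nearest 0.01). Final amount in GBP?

GBP 151,618.26

NZD 310,000.00 × 0.54528 = CHF 169,036.80
CHF 169,036.80 ÷ 0.047956 = MXN 3,524,831.10
MXN 3,524,831.10 × 0.074086 = AUD 261,140.64
AUD 261,140.64 × 0.58060 = GBP 151,618.26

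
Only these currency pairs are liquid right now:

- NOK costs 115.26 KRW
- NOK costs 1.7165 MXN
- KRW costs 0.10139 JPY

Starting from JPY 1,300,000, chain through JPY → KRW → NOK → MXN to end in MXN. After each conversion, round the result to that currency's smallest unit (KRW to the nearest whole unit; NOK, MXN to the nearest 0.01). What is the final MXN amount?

JPY 1,300,000 ÷ 0.10139 = KRW 12,821,777
KRW 12,821,777 ÷ 115.26 = NOK 111,242.21
NOK 111,242.21 × 1.7165 = MXN 190,947.25

MXN 190,947.25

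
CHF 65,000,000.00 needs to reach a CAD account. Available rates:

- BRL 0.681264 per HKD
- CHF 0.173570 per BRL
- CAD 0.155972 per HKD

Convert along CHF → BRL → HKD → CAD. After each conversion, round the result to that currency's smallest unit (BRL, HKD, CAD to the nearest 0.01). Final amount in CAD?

CHF 65,000,000.00 ÷ 0.173570 = BRL 374,488,678.92
BRL 374,488,678.92 ÷ 0.681264 = HKD 549,696,856.02
HKD 549,696,856.02 × 0.155972 = CAD 85,737,318.03

CAD 85,737,318.03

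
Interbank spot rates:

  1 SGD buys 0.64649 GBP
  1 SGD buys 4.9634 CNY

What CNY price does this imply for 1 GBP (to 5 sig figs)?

GBP/CNY = 7.6775

1 GBP ÷ 0.64649 = 1.54681 SGD
1.54681 SGD × 4.9634 = 7.67746 CNY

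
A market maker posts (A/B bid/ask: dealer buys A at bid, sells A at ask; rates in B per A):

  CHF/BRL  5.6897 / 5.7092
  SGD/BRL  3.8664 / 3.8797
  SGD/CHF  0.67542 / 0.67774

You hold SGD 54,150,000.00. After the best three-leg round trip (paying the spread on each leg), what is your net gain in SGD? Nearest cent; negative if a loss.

Best loop SGD → BRL → CHF → SGD:
SGD 54,150,000.00 × 3.8664 (sell SGD at bid) = BRL 209,365,560.00
BRL 209,365,560.00 ÷ 5.7092 (buy CHF at ask) = CHF 36,671,610.73
CHF 36,671,610.73 ÷ 0.67774 (buy SGD at ask) = SGD 54,108,671.07

Net result: SGD -41,328.93 (no profitable arbitrage after spreads)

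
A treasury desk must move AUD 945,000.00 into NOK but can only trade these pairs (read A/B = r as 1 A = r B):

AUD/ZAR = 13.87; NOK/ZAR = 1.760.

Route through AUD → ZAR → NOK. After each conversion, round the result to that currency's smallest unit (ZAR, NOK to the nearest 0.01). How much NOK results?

NOK 7,447,244.32

AUD 945,000.00 × 13.87 = ZAR 13,107,150.00
ZAR 13,107,150.00 ÷ 1.760 = NOK 7,447,244.32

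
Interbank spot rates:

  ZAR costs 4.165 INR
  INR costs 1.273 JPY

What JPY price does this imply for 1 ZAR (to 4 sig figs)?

ZAR/JPY = 5.302

1 ZAR × 4.165 = 4.165 INR
4.165 INR × 1.273 = 5.30204 JPY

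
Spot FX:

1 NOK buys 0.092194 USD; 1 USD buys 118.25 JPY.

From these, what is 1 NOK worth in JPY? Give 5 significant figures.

NOK/JPY = 10.902

1 NOK × 0.092194 = 0.092194 USD
0.092194 USD × 118.25 = 10.9019 JPY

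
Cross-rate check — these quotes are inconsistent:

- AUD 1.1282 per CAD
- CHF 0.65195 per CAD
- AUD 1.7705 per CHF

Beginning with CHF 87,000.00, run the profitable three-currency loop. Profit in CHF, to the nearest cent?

Profit: CHF 2,010.94

Profitable loop is CHF → AUD → CAD → CHF:
CHF 87,000.00 × 1.7705 = AUD 154,033.50
AUD 154,033.50 ÷ 1.1282 = CAD 136,530.31
CAD 136,530.31 × 0.65195 = CHF 89,010.94
Profit = CHF 89,010.94 − CHF 87,000.00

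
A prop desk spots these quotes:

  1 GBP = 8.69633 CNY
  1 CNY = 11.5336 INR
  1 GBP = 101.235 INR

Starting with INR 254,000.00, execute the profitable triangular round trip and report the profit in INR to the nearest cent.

Profit: INR 2,367.82

Profitable loop is INR → CNY → GBP → INR:
INR 254,000.00 ÷ 11.5336 = CNY 22,022.61
CNY 22,022.61 ÷ 8.69633 = GBP 2,532.40
GBP 2,532.40 × 101.235 = INR 256,367.82
Profit = INR 256,367.82 − INR 254,000.00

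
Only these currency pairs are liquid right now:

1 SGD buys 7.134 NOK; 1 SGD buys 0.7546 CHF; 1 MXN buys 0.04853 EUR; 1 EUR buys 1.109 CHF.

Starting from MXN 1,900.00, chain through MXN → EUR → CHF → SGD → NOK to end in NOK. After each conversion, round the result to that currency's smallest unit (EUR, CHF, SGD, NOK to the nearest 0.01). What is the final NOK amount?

NOK 966.80

MXN 1,900.00 × 0.04853 = EUR 92.21
EUR 92.21 × 1.109 = CHF 102.26
CHF 102.26 ÷ 0.7546 = SGD 135.52
SGD 135.52 × 7.134 = NOK 966.80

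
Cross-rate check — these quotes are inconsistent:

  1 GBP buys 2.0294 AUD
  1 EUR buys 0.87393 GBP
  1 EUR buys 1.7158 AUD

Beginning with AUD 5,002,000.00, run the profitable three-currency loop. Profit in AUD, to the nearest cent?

Profit: AUD 168,366.49

Profitable loop is AUD → EUR → GBP → AUD:
AUD 5,002,000.00 ÷ 1.7158 = EUR 2,915,258.19
EUR 2,915,258.19 × 0.87393 = GBP 2,547,731.59
GBP 2,547,731.59 × 2.0294 = AUD 5,170,366.49
Profit = AUD 5,170,366.49 − AUD 5,002,000.00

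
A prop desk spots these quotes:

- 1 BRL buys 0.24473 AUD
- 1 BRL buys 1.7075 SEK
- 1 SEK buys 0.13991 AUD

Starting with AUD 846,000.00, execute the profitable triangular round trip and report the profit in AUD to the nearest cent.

Profit: AUD 20,658.71

Profitable loop is AUD → SEK → BRL → AUD:
AUD 846,000.00 ÷ 0.13991 = SEK 6,046,744.34
SEK 6,046,744.34 ÷ 1.7075 = BRL 3,541,285.12
BRL 3,541,285.12 × 0.24473 = AUD 866,658.71
Profit = AUD 866,658.71 − AUD 846,000.00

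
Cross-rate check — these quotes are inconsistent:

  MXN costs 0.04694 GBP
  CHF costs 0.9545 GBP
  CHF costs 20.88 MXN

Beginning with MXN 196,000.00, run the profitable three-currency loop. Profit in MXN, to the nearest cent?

Profit: MXN 5,258.26

Profitable loop is MXN → GBP → CHF → MXN:
MXN 196,000.00 × 0.04694 = GBP 9,200.24
GBP 9,200.24 ÷ 0.9545 = CHF 9,638.81
CHF 9,638.81 × 20.88 = MXN 201,258.26
Profit = MXN 201,258.26 − MXN 196,000.00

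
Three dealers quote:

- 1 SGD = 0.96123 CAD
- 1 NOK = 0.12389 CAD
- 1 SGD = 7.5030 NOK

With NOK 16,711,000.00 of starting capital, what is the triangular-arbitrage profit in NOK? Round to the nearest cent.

Profitable loop is NOK → SGD → CAD → NOK:
NOK 16,711,000.00 ÷ 7.5030 = SGD 2,227,242.44
SGD 2,227,242.44 × 0.96123 = CAD 2,140,892.25
CAD 2,140,892.25 ÷ 0.12389 = NOK 17,280,589.61
Profit = NOK 17,280,589.61 − NOK 16,711,000.00

Profit: NOK 569,589.61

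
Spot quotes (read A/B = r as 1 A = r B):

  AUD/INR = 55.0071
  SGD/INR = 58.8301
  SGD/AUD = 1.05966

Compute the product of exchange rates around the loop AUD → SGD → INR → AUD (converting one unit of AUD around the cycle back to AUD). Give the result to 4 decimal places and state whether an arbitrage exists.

1.0093 (arbitrage exists)

Around AUD → SGD → INR → AUD: 1 ÷ 1.05966 × 58.8301 ÷ 55.0071 = 1.009286
Product > 1; profitable direction is AUD → SGD → INR → AUD.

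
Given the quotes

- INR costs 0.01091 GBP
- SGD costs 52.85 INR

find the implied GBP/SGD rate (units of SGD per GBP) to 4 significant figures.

GBP/SGD = 1.734

1 GBP ÷ 0.01091 = 91.659 INR
91.659 INR ÷ 52.85 = 1.73432 SGD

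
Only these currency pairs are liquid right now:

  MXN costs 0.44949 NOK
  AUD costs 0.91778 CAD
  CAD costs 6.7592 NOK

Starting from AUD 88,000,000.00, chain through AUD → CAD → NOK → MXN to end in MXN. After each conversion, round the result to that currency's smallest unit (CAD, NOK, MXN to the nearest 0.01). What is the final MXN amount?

AUD 88,000,000.00 × 0.91778 = CAD 80,764,640.00
CAD 80,764,640.00 × 6.7592 = NOK 545,904,354.69
NOK 545,904,354.69 ÷ 0.44949 = MXN 1,214,497,218.38

MXN 1,214,497,218.38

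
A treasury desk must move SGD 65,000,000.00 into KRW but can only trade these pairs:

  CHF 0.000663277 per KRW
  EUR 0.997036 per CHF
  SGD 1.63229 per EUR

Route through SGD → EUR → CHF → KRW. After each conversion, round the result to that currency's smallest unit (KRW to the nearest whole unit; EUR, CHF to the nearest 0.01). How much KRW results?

KRW 60,215,772,068

SGD 65,000,000.00 ÷ 1.63229 = EUR 39,821,355.27
EUR 39,821,355.27 ÷ 0.997036 = CHF 39,939,736.65
CHF 39,939,736.65 ÷ 0.000663277 = KRW 60,215,772,068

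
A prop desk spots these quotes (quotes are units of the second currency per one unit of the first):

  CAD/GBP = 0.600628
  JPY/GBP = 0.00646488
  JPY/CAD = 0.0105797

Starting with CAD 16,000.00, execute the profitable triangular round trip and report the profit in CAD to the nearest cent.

Profit: CAD 278.02

Profitable loop is CAD → JPY → GBP → CAD:
CAD 16,000.00 ÷ 0.0105797 = JPY 1,512,330
JPY 1,512,330 × 0.00646488 = GBP 9,777.03
GBP 9,777.03 ÷ 0.600628 = CAD 16,278.02
Profit = CAD 16,278.02 − CAD 16,000.00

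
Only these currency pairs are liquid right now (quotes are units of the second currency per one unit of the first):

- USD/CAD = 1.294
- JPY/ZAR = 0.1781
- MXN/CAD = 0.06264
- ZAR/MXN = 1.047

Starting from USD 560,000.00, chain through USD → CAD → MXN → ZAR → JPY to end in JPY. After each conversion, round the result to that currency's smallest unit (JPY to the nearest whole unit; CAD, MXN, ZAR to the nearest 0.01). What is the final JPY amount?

USD 560,000.00 × 1.294 = CAD 724,640.00
CAD 724,640.00 ÷ 0.06264 = MXN 11,568,326.95
MXN 11,568,326.95 ÷ 1.047 = ZAR 11,049,022.87
ZAR 11,049,022.87 ÷ 0.1781 = JPY 62,038,309

JPY 62,038,309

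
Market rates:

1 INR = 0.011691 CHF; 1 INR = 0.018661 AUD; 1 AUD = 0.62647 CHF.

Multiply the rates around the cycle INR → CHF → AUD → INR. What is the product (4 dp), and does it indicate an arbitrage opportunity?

Around INR → CHF → AUD → INR: 1 × 0.011691 ÷ 0.62647 ÷ 0.018661 = 1.000038
Product ≈ 1 (deviation 0.004%, within rounding noise).

1.0000 (no arbitrage)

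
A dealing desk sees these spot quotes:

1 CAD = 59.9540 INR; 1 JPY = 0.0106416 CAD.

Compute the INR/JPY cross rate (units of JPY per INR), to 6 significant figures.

1 INR ÷ 59.9540 = 0.0166795 CAD
0.0166795 CAD ÷ 0.0106416 = 1.56738 JPY

INR/JPY = 1.56738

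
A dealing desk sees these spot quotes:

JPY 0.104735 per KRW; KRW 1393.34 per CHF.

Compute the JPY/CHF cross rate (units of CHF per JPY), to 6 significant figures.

1 JPY ÷ 0.104735 = 9.54791 KRW
9.54791 KRW ÷ 1393.34 = 0.00685253 CHF

JPY/CHF = 0.00685253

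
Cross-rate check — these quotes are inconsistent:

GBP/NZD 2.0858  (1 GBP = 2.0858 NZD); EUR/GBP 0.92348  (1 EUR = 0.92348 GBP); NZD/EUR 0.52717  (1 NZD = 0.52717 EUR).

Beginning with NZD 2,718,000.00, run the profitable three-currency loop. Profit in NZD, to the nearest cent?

Profitable loop is NZD → EUR → GBP → NZD:
NZD 2,718,000.00 × 0.52717 = EUR 1,432,848.06
EUR 1,432,848.06 × 0.92348 = GBP 1,323,206.53
GBP 1,323,206.53 × 2.0858 = NZD 2,759,944.17
Profit = NZD 2,759,944.17 − NZD 2,718,000.00

Profit: NZD 41,944.17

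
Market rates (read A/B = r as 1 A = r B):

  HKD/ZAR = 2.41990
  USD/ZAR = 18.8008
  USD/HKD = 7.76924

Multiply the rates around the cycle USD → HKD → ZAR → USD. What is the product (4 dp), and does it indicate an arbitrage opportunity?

1.0000 (no arbitrage)

Around USD → HKD → ZAR → USD: 1 × 7.76924 × 2.41990 ÷ 18.8008 = 0.999999
Product ≈ 1 (deviation 0.000%, within rounding noise).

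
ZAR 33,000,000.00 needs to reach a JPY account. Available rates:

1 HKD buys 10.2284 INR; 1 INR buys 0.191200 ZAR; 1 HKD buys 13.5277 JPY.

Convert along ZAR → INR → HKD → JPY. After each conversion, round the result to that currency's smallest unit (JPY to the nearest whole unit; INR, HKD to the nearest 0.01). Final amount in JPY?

JPY 228,266,569

ZAR 33,000,000.00 ÷ 0.191200 = INR 172,594,142.26
INR 172,594,142.26 ÷ 10.2284 = HKD 16,874,011.80
HKD 16,874,011.80 × 13.5277 = JPY 228,266,569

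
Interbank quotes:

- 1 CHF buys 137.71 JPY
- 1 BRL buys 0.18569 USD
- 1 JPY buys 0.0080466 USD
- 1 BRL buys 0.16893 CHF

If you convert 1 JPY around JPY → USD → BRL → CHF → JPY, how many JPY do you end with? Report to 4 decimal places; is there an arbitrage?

1.0081 (arbitrage exists)

Around JPY → USD → BRL → CHF → JPY: 1 × 0.0080466 ÷ 0.18569 × 0.16893 × 137.71 = 1.008083
Product > 1; profitable direction is JPY → USD → BRL → CHF → JPY.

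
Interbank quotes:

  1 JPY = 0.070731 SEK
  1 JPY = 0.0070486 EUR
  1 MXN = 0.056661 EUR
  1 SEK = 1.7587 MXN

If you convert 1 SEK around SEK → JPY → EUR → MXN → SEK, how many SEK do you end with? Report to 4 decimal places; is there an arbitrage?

1.0000 (no arbitrage)

Around SEK → JPY → EUR → MXN → SEK: 1 ÷ 0.070731 × 0.0070486 ÷ 0.056661 ÷ 1.7587 = 1.000039
Product ≈ 1 (deviation 0.004%, within rounding noise).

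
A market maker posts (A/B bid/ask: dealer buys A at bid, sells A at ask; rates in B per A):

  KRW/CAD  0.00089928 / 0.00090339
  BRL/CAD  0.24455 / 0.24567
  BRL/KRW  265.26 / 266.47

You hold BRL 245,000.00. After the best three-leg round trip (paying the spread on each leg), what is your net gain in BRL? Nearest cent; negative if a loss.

Net profit: BRL 3,891.55

Best loop BRL → CAD → KRW → BRL:
BRL 245,000.00 × 0.24455 (sell BRL at bid) = CAD 59,914.75
CAD 59,914.75 ÷ 0.00090339 (buy KRW at ask) = KRW 66,322,131
KRW 66,322,131 ÷ 266.47 (buy BRL at ask) = BRL 248,891.55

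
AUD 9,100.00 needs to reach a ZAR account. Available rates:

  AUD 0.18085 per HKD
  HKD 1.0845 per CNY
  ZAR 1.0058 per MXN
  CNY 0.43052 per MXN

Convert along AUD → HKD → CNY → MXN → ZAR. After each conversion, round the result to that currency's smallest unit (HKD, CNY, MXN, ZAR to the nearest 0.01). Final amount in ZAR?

AUD 9,100.00 ÷ 0.18085 = HKD 50,317.94
HKD 50,317.94 ÷ 1.0845 = CNY 46,397.36
CNY 46,397.36 ÷ 0.43052 = MXN 107,770.51
MXN 107,770.51 × 1.0058 = ZAR 108,395.58

ZAR 108,395.58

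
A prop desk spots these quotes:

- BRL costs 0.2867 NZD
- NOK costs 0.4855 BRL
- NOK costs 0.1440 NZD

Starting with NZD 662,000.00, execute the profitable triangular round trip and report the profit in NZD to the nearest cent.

Profit: NZD 22,862.76

Profitable loop is NZD → BRL → NOK → NZD:
NZD 662,000.00 ÷ 0.2867 = BRL 2,309,033.83
BRL 2,309,033.83 ÷ 0.4855 = NOK 4,755,991.42
NOK 4,755,991.42 × 0.1440 = NZD 684,862.76
Profit = NZD 684,862.76 − NZD 662,000.00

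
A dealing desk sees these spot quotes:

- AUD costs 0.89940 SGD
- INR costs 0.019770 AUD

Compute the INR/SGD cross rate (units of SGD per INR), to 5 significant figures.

1 INR × 0.019770 = 0.01977 AUD
0.01977 AUD × 0.89940 = 0.0177811 SGD

INR/SGD = 0.017781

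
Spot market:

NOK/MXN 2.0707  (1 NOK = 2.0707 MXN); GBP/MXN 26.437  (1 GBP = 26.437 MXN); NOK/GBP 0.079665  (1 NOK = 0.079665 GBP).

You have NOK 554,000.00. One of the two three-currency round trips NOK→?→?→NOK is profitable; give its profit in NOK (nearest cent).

Profitable loop is NOK → GBP → MXN → NOK:
NOK 554,000.00 × 0.079665 = GBP 44,134.41
GBP 44,134.41 × 26.437 = MXN 1,166,781.40
MXN 1,166,781.40 ÷ 2.0707 = NOK 563,471.96
Profit = NOK 563,471.96 − NOK 554,000.00

Profit: NOK 9,471.96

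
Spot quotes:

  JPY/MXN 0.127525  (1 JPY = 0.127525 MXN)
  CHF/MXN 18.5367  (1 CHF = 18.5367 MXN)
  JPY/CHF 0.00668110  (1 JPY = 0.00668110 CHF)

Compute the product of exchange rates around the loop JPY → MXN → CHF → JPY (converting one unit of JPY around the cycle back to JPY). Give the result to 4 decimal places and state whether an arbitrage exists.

1.0297 (arbitrage exists)

Around JPY → MXN → CHF → JPY: 1 × 0.127525 ÷ 18.5367 ÷ 0.00668110 = 1.029710
Product > 1; profitable direction is JPY → MXN → CHF → JPY.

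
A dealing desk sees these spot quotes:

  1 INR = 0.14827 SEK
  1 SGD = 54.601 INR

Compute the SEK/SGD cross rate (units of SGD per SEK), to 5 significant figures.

SEK/SGD = 0.12352

1 SEK ÷ 0.14827 = 6.74445 INR
6.74445 INR ÷ 54.601 = 0.123523 SGD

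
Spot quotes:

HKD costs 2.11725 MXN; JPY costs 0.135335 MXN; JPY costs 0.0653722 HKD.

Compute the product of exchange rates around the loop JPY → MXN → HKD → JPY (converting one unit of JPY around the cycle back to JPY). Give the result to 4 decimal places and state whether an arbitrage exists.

Around JPY → MXN → HKD → JPY: 1 × 0.135335 ÷ 2.11725 ÷ 0.0653722 = 0.977788
Product < 1; profitable direction is JPY → HKD → MXN → JPY.

0.9778 (arbitrage exists)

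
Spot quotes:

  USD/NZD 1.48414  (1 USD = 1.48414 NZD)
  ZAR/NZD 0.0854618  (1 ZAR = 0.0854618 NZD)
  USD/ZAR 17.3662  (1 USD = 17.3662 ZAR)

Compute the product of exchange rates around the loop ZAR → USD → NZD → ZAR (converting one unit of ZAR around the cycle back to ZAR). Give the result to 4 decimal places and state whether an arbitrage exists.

1.0000 (no arbitrage)

Around ZAR → USD → NZD → ZAR: 1 ÷ 17.3662 × 1.48414 ÷ 0.0854618 = 0.999995
Product ≈ 1 (deviation 0.000%, within rounding noise).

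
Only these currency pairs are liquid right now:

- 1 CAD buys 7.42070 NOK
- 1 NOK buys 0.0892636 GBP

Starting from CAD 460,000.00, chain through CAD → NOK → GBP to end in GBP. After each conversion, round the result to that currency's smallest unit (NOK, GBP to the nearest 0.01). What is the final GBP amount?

GBP 304,703.26

CAD 460,000.00 × 7.42070 = NOK 3,413,522.00
NOK 3,413,522.00 × 0.0892636 = GBP 304,703.26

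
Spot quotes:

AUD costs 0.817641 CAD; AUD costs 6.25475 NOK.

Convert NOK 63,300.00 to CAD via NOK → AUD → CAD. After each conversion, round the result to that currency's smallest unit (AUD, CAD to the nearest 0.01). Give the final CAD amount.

NOK 63,300.00 ÷ 6.25475 = AUD 10,120.31
AUD 10,120.31 × 0.817641 = CAD 8,274.78

CAD 8,274.78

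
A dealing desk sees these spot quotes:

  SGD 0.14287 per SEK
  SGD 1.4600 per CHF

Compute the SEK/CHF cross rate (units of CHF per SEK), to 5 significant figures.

1 SEK × 0.14287 = 0.14287 SGD
0.14287 SGD ÷ 1.4600 = 0.0978562 CHF

SEK/CHF = 0.097856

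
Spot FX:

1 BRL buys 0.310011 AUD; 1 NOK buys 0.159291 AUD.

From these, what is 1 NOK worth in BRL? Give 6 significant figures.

NOK/BRL = 0.513824

1 NOK × 0.159291 = 0.159291 AUD
0.159291 AUD ÷ 0.310011 = 0.513824 BRL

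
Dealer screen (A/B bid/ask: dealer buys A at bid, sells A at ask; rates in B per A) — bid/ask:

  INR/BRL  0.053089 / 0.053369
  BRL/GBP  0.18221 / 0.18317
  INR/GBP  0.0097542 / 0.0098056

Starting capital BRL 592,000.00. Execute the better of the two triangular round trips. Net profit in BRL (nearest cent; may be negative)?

Net result: BRL -1,295.95 (no profitable arbitrage after spreads)

Best loop BRL → INR → GBP → BRL:
BRL 592,000.00 ÷ 0.053369 (buy INR at ask) = INR 11,092,581.84
INR 11,092,581.84 × 0.0097542 (sell INR at bid) = GBP 108,199.26
GBP 108,199.26 ÷ 0.18317 (buy BRL at ask) = BRL 590,704.05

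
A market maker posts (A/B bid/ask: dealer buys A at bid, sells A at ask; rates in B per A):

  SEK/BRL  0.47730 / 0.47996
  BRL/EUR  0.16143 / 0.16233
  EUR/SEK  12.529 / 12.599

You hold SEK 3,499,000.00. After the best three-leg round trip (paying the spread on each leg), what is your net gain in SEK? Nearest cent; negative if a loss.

Best loop SEK → EUR → BRL → SEK:
SEK 3,499,000.00 ÷ 12.599 (buy EUR at ask) = EUR 277,720.45
EUR 277,720.45 ÷ 0.16233 (buy BRL at ask) = BRL 1,710,838.75
BRL 1,710,838.75 ÷ 0.47996 (buy SEK at ask) = SEK 3,564,544.44

Net profit: SEK 65,544.44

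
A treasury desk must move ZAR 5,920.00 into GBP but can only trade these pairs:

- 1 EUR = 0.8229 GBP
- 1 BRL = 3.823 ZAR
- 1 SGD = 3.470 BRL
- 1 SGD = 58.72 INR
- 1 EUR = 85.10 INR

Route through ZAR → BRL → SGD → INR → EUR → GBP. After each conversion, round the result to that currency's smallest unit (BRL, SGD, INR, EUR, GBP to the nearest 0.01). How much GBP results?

GBP 253.39

ZAR 5,920.00 ÷ 3.823 = BRL 1,548.52
BRL 1,548.52 ÷ 3.470 = SGD 446.26
SGD 446.26 × 58.72 = INR 26,204.39
INR 26,204.39 ÷ 85.10 = EUR 307.92
EUR 307.92 × 0.8229 = GBP 253.39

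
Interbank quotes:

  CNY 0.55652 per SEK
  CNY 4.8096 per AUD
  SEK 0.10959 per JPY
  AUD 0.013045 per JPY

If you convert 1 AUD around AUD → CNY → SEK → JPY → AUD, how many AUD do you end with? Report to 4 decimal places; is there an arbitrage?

1.0287 (arbitrage exists)

Around AUD → CNY → SEK → JPY → AUD: 1 × 4.8096 ÷ 0.55652 ÷ 0.10959 × 0.013045 = 1.028730
Product > 1; profitable direction is AUD → CNY → SEK → JPY → AUD.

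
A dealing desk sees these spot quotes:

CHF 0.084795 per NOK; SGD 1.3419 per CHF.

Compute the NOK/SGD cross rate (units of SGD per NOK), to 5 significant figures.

NOK/SGD = 0.11379

1 NOK × 0.084795 = 0.084795 CHF
0.084795 CHF × 1.3419 = 0.113786 SGD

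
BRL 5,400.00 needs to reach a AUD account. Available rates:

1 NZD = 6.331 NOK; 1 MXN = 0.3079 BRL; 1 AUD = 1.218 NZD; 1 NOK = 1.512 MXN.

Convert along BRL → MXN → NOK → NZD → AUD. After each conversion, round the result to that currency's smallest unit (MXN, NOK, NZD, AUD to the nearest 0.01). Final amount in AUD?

AUD 1,504.23

BRL 5,400.00 ÷ 0.3079 = MXN 17,538.16
MXN 17,538.16 ÷ 1.512 = NOK 11,599.31
NOK 11,599.31 ÷ 6.331 = NZD 1,832.15
NZD 1,832.15 ÷ 1.218 = AUD 1,504.23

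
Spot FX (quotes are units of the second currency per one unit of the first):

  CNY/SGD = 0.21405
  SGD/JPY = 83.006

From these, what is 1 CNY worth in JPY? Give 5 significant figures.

1 CNY × 0.21405 = 0.21405 SGD
0.21405 SGD × 83.006 = 17.7674 JPY

CNY/JPY = 17.767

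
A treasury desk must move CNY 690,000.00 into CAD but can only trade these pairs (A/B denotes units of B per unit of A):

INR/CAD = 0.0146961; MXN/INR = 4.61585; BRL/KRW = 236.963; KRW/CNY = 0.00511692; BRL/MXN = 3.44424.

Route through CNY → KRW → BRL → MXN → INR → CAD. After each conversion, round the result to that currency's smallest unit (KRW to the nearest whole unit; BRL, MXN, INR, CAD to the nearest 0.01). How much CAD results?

CAD 132,955.75

CNY 690,000.00 ÷ 0.00511692 = KRW 134,846,744
KRW 134,846,744 ÷ 236.963 = BRL 569,062.44
BRL 569,062.44 × 3.44424 = MXN 1,959,987.62
MXN 1,959,987.62 × 4.61585 = INR 9,047,008.86
INR 9,047,008.86 × 0.0146961 = CAD 132,955.75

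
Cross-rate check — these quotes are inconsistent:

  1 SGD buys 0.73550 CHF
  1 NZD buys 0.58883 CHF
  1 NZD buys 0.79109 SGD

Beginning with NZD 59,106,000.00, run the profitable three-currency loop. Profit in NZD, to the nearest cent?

Profit: NZD 709,388.28

Profitable loop is NZD → CHF → SGD → NZD:
NZD 59,106,000.00 × 0.58883 = CHF 34,803,385.98
CHF 34,803,385.98 ÷ 0.73550 = SGD 47,319,355.51
SGD 47,319,355.51 ÷ 0.79109 = NZD 59,815,388.28
Profit = NZD 59,815,388.28 − NZD 59,106,000.00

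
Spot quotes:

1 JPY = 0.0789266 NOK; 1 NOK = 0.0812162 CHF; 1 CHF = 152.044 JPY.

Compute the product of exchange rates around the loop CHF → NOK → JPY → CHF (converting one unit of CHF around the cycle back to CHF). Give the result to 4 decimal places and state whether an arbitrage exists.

1.0260 (arbitrage exists)

Around CHF → NOK → JPY → CHF: 1 ÷ 0.0812162 ÷ 0.0789266 ÷ 152.044 = 1.026041
Product > 1; profitable direction is CHF → NOK → JPY → CHF.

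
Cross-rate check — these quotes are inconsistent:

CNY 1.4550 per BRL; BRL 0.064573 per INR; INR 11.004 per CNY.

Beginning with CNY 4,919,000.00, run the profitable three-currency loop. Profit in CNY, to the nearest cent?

Profit: CNY 166,590.20

Profitable loop is CNY → INR → BRL → CNY:
CNY 4,919,000.00 × 11.004 = INR 54,128,676.00
INR 54,128,676.00 × 0.064573 = BRL 3,495,251.00
BRL 3,495,251.00 × 1.4550 = CNY 5,085,590.20
Profit = CNY 5,085,590.20 − CNY 4,919,000.00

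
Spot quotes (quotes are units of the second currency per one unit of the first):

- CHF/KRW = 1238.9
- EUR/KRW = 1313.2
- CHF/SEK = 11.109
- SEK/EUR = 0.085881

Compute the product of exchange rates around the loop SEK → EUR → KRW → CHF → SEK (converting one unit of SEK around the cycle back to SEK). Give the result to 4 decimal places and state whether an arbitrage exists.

Around SEK → EUR → KRW → CHF → SEK: 1 × 0.085881 × 1313.2 ÷ 1238.9 × 11.109 = 1.011269
Product > 1; profitable direction is SEK → EUR → KRW → CHF → SEK.

1.0113 (arbitrage exists)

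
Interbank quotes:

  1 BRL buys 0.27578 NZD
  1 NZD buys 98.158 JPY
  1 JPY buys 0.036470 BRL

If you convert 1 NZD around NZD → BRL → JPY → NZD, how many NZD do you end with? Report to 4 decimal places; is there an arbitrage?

Around NZD → BRL → JPY → NZD: 1 ÷ 0.27578 ÷ 0.036470 ÷ 98.158 = 1.012921
Product > 1; profitable direction is NZD → BRL → JPY → NZD.

1.0129 (arbitrage exists)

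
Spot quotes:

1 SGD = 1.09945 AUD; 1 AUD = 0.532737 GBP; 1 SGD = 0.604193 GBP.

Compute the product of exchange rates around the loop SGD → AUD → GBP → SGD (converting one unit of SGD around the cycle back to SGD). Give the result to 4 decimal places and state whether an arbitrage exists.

Around SGD → AUD → GBP → SGD: 1 × 1.09945 × 0.532737 ÷ 0.604193 = 0.969422
Product < 1; profitable direction is SGD → GBP → AUD → SGD.

0.9694 (arbitrage exists)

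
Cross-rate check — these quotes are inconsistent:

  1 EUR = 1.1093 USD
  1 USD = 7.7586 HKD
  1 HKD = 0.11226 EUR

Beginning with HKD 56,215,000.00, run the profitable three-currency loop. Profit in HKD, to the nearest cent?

Profitable loop is HKD → USD → EUR → HKD:
HKD 56,215,000.00 ÷ 7.7586 = USD 7,245,508.21
USD 7,245,508.21 ÷ 1.1093 = EUR 6,531,603.90
EUR 6,531,603.90 ÷ 0.11226 = HKD 58,182,824.72
Profit = HKD 58,182,824.72 − HKD 56,215,000.00

Profit: HKD 1,967,824.72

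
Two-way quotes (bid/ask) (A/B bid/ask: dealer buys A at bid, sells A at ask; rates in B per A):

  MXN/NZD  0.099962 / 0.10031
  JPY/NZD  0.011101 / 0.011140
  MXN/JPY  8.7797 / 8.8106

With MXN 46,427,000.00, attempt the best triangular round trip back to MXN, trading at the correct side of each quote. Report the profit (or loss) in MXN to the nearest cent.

Net profit: MXN 857,073.38

Best loop MXN → NZD → JPY → MXN:
MXN 46,427,000.00 × 0.099962 (sell MXN at bid) = NZD 4,640,935.77
NZD 4,640,935.77 ÷ 0.011140 (buy JPY at ask) = JPY 416,601,057
JPY 416,601,057 ÷ 8.8106 (buy MXN at ask) = MXN 47,284,073.38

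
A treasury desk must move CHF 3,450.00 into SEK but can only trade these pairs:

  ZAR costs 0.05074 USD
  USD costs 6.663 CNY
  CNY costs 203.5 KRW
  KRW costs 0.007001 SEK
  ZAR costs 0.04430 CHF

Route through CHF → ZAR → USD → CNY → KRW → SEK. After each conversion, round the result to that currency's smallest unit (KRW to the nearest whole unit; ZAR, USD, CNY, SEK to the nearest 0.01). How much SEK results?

CHF 3,450.00 ÷ 0.04430 = ZAR 77,878.10
ZAR 77,878.10 × 0.05074 = USD 3,951.53
USD 3,951.53 × 6.663 = CNY 26,329.04
CNY 26,329.04 × 203.5 = KRW 5,357,960
KRW 5,357,960 × 0.007001 = SEK 37,511.08

SEK 37,511.08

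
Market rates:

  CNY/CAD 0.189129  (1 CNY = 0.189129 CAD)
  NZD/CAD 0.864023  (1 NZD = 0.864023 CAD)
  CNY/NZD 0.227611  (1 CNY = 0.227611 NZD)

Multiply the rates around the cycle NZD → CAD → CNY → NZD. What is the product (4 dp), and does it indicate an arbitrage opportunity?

1.0398 (arbitrage exists)

Around NZD → CAD → CNY → NZD: 1 × 0.864023 ÷ 0.189129 × 0.227611 = 1.039825
Product > 1; profitable direction is NZD → CAD → CNY → NZD.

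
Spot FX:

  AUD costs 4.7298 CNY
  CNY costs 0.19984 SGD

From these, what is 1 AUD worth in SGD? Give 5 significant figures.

AUD/SGD = 0.94520

1 AUD × 4.7298 = 4.7298 CNY
4.7298 CNY × 0.19984 = 0.945203 SGD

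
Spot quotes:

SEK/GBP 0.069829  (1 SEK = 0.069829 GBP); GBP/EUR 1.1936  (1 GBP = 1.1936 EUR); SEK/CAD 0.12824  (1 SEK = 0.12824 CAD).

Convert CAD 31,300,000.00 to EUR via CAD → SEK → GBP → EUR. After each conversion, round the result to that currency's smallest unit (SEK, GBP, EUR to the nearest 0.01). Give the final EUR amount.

EUR 20,343,021.64

CAD 31,300,000.00 ÷ 0.12824 = SEK 244,073,611.98
SEK 244,073,611.98 × 0.069829 = GBP 17,043,416.25
GBP 17,043,416.25 × 1.1936 = EUR 20,343,021.64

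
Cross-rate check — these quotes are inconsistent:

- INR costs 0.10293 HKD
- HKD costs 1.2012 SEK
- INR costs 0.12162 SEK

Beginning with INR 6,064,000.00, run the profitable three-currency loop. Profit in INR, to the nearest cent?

Profitable loop is INR → HKD → SEK → INR:
INR 6,064,000.00 × 0.10293 = HKD 624,167.52
HKD 624,167.52 × 1.2012 = SEK 749,750.03
SEK 749,750.03 ÷ 0.12162 = INR 6,164,693.51
Profit = INR 6,164,693.51 − INR 6,064,000.00

Profit: INR 100,693.51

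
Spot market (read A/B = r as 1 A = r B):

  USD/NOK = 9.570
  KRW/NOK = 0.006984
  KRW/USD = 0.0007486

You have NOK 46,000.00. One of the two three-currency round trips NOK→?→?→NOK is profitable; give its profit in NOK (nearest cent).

Profitable loop is NOK → KRW → USD → NOK:
NOK 46,000.00 ÷ 0.006984 = KRW 6,586,483
KRW 6,586,483 × 0.0007486 = USD 4,930.64
USD 4,930.64 × 9.570 = NOK 47,186.24
Profit = NOK 47,186.24 − NOK 46,000.00

Profit: NOK 1,186.24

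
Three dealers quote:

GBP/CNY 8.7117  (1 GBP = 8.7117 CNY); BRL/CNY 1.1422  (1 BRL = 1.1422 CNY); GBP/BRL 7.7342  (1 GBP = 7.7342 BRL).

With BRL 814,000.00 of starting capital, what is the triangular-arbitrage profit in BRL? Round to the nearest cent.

Profit: BRL 11,427.72

Profitable loop is BRL → CNY → GBP → BRL:
BRL 814,000.00 × 1.1422 = CNY 929,750.80
CNY 929,750.80 ÷ 8.7117 = GBP 106,724.38
GBP 106,724.38 × 7.7342 = BRL 825,427.72
Profit = BRL 825,427.72 − BRL 814,000.00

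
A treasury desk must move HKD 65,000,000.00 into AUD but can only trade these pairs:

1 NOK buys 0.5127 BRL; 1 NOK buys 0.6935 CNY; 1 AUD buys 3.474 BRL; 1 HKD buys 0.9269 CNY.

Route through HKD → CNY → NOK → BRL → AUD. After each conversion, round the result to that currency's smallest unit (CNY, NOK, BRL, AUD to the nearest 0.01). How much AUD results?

HKD 65,000,000.00 × 0.9269 = CNY 60,248,500.00
CNY 60,248,500.00 ÷ 0.6935 = NOK 86,875,991.35
NOK 86,875,991.35 × 0.5127 = BRL 44,541,320.77
BRL 44,541,320.77 ÷ 3.474 = AUD 12,821,335.86

AUD 12,821,335.86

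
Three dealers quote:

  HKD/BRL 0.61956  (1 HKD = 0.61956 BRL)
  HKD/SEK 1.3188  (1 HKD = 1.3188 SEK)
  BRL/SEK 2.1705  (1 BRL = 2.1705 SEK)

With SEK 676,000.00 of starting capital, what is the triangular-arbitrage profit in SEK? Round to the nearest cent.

Profitable loop is SEK → HKD → BRL → SEK:
SEK 676,000.00 ÷ 1.3188 = HKD 512,587.20
HKD 512,587.20 × 0.61956 = BRL 317,578.53
BRL 317,578.53 × 2.1705 = SEK 689,304.19
Profit = SEK 689,304.19 − SEK 676,000.00

Profit: SEK 13,304.19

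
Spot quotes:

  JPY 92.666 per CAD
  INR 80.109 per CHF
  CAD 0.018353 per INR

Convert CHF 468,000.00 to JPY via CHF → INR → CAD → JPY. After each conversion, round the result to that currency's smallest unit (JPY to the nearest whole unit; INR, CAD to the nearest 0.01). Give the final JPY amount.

JPY 63,760,930

CHF 468,000.00 × 80.109 = INR 37,491,012.00
INR 37,491,012.00 × 0.018353 = CAD 688,072.54
CAD 688,072.54 × 92.666 = JPY 63,760,930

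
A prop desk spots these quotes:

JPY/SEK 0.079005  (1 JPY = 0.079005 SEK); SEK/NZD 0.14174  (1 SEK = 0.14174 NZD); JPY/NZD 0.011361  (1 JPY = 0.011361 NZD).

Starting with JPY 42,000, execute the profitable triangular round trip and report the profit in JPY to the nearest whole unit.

Profitable loop is JPY → NZD → SEK → JPY:
JPY 42,000 × 0.011361 = NZD 477.16
NZD 477.16 ÷ 0.14174 = SEK 3,366.46
SEK 3,366.46 ÷ 0.079005 = JPY 42,611
Profit = JPY 42,611 − JPY 42,000

Profit: JPY 611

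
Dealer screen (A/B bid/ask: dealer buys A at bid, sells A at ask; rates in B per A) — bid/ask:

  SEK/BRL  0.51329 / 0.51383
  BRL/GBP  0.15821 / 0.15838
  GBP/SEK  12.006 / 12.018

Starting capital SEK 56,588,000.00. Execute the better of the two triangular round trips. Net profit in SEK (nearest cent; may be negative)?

Net profit: SEK 1,271,190.02

Best loop SEK → GBP → BRL → SEK:
SEK 56,588,000.00 ÷ 12.018 (buy GBP at ask) = GBP 4,708,603.76
GBP 4,708,603.76 ÷ 0.15838 (buy BRL at ask) = BRL 29,729,787.61
BRL 29,729,787.61 ÷ 0.51383 (buy SEK at ask) = SEK 57,859,190.02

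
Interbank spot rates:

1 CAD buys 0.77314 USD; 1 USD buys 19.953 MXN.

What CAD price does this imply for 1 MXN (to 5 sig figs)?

1 MXN ÷ 19.953 = 0.0501178 USD
0.0501178 USD ÷ 0.77314 = 0.0648237 CAD

MXN/CAD = 0.064824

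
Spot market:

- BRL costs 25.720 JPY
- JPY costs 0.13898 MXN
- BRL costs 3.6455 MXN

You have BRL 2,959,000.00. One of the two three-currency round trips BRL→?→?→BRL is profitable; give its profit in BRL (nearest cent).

Profit: BRL 58,718.99

Profitable loop is BRL → MXN → JPY → BRL:
BRL 2,959,000.00 × 3.6455 = MXN 10,787,034.50
MXN 10,787,034.50 ÷ 0.13898 = JPY 77,615,732
JPY 77,615,732 ÷ 25.720 = BRL 3,017,718.99
Profit = BRL 3,017,718.99 − BRL 2,959,000.00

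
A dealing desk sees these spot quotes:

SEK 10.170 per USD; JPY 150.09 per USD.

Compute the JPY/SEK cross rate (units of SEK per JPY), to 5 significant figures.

JPY/SEK = 0.067759

1 JPY ÷ 150.09 = 0.00666267 USD
0.00666267 USD × 10.170 = 0.0677593 SEK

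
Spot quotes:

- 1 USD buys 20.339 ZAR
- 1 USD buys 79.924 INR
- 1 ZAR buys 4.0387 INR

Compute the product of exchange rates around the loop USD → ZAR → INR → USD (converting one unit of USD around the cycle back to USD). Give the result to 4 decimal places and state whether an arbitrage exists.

Around USD → ZAR → INR → USD: 1 × 20.339 × 4.0387 ÷ 79.924 = 1.027765
Product > 1; profitable direction is USD → ZAR → INR → USD.

1.0278 (arbitrage exists)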